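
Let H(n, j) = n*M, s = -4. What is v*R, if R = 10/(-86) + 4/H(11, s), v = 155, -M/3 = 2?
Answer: -38905/1419 ≈ -27.417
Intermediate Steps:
M = -6 (M = -3*2 = -6)
H(n, j) = -6*n (H(n, j) = n*(-6) = -6*n)
R = -251/1419 (R = 10/(-86) + 4/((-6*11)) = 10*(-1/86) + 4/(-66) = -5/43 + 4*(-1/66) = -5/43 - 2/33 = -251/1419 ≈ -0.17689)
v*R = 155*(-251/1419) = -38905/1419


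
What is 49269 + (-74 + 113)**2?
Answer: 50790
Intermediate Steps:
49269 + (-74 + 113)**2 = 49269 + 39**2 = 49269 + 1521 = 50790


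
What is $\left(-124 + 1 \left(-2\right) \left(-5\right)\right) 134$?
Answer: $-15276$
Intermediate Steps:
$\left(-124 + 1 \left(-2\right) \left(-5\right)\right) 134 = \left(-124 - -10\right) 134 = \left(-124 + 10\right) 134 = \left(-114\right) 134 = -15276$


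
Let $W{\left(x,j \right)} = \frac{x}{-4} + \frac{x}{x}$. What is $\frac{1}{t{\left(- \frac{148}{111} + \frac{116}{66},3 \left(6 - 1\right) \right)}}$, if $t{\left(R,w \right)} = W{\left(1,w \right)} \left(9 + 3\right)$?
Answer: $\frac{1}{9} \approx 0.11111$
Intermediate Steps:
$W{\left(x,j \right)} = 1 - \frac{x}{4}$ ($W{\left(x,j \right)} = x \left(- \frac{1}{4}\right) + 1 = - \frac{x}{4} + 1 = 1 - \frac{x}{4}$)
$t{\left(R,w \right)} = 9$ ($t{\left(R,w \right)} = \left(1 - \frac{1}{4}\right) \left(9 + 3\right) = \left(1 - \frac{1}{4}\right) 12 = \frac{3}{4} \cdot 12 = 9$)
$\frac{1}{t{\left(- \frac{148}{111} + \frac{116}{66},3 \left(6 - 1\right) \right)}} = \frac{1}{9}$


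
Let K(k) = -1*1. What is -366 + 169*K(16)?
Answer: -535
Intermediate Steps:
K(k) = -1
-366 + 169*K(16) = -366 + 169*(-1) = -366 - 169 = -535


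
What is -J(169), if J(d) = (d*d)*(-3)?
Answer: 85683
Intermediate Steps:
J(d) = -3*d² (J(d) = d²*(-3) = -3*d²)
-J(169) = -(-3)*169² = -(-3)*28561 = -1*(-85683) = 85683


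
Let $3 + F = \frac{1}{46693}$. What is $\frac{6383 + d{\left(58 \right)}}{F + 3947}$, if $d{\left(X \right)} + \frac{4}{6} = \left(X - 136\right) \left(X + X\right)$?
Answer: $- \frac{33945811}{50224689} \approx -0.67588$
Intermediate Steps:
$F = - \frac{140078}{46693}$ ($F = -3 + \frac{1}{46693} = - \frac{140078}{46693} \approx -3.0$)
$d{\left(X \right)} = - \frac{2}{3} + 2 X \left(-136 + X\right)$ ($d{\left(X \right)} = - \frac{2}{3} + \left(X - 136\right) \left(X + X\right) = - \frac{2}{3} + \left(-136 + X\right) 2 X = - \frac{2}{3} + 2 X \left(-136 + X\right)$)
$\frac{6383 + d{\left(58 \right)}}{F + 3947} = \frac{6383 - \left(\frac{47330}{3} - 6728\right)}{- \frac{140078}{46693} + 3947} = \frac{6383 - \frac{27146}{3}}{\frac{184157193}{46693}} = \left(6383 - \frac{27146}{3}\right) \frac{46693}{184157193} = \left(- \frac{7997}{3}\right) \frac{46693}{184157193} = - \frac{33945811}{50224689}$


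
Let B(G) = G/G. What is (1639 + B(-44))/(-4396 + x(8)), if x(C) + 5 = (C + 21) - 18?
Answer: -164/439 ≈ -0.37358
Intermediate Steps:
x(C) = -2 + C (x(C) = -5 + ((C + 21) - 18) = -5 + ((21 + C) - 18) = -5 + (3 + C) = -2 + C)
B(G) = 1
(1639 + B(-44))/(-4396 + x(8)) = (1639 + 1)/(-4396 + (-2 + 8)) = 1640/(-4396 + 6) = 1640/(-4390) = 1640*(-1/4390) = -164/439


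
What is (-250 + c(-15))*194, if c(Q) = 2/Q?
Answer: -727888/15 ≈ -48526.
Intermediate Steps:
(-250 + c(-15))*194 = (-250 + 2/(-15))*194 = (-250 + 2*(-1/15))*194 = (-250 - 2/15)*194 = -3752/15*194 = -727888/15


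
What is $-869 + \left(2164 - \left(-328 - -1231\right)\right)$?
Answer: $392$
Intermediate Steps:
$-869 + \left(2164 - \left(-328 - -1231\right)\right) = -869 + \left(2164 - \left(-328 + 1231\right)\right) = -869 + \left(2164 - 903\right) = -869 + 1261 = 392$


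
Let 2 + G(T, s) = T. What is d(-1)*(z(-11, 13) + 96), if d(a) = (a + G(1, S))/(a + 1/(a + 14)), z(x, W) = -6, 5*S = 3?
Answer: 195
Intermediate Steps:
S = 3/5 (S = (1/5)*3 = 3/5 ≈ 0.60000)
G(T, s) = -2 + T
d(a) = (-1 + a)/(a + 1/(14 + a)) (d(a) = (a + (-2 + 1))/(a + 1/(a + 14)) = (a - 1)/(a + 1/(14 + a)) = (-1 + a)/(a + 1/(14 + a)))
d(-1)*(z(-11, 13) + 96) = ((-14 + (-1)**2 + 13*(-1))/(1 + (-1)**2 + 14*(-1)))*(-6 + 96) = ((-14 + 1 - 13)/(1 + 1 - 14))*90 = (-26/(-12))*90 = -1/12*(-26)*90 = (13/6)*90 = 195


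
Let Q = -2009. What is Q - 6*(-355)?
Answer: 121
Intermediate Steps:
Q - 6*(-355) = -2009 - 6*(-355) = -2009 - 1*(-2130) = -2009 + 2130 = 121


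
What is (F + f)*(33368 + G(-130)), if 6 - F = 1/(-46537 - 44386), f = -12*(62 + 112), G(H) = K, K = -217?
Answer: -6275540159435/90923 ≈ -6.9020e+7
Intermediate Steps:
G(H) = -217
f = -2088 (f = -12*174 = -2088)
F = 545539/90923 (F = 6 - 1/(-46537 - 44386) = 6 - 1/(-90923) = 6 - 1*(-1/90923) = 6 + 1/90923 = 545539/90923 ≈ 6.0000)
(F + f)*(33368 + G(-130)) = (545539/90923 - 2088)*(33368 - 217) = -189301685/90923*33151 = -6275540159435/90923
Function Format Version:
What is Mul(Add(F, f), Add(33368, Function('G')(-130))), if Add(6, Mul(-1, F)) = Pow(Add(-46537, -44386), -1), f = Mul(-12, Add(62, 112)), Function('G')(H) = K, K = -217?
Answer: Rational(-6275540159435, 90923) ≈ -6.9020e+7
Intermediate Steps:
Function('G')(H) = -217
f = -2088 (f = Mul(-12, 174) = -2088)
F = Rational(545539, 90923) (F = Add(6, Mul(-1, Pow(Add(-46537, -44386), -1))) = Add(6, Mul(-1, Pow(-90923, -1))) = Add(6, Mul(-1, Rational(-1, 90923))) = Add(6, Rational(1, 90923)) = Rational(545539, 90923) ≈ 6.0000)
Mul(Add(F, f), Add(33368, Function('G')(-130))) = Mul(Add(Rational(545539, 90923), -2088), Add(33368, -217)) = Mul(Rational(-189301685, 90923), 33151) = Rational(-6275540159435, 90923)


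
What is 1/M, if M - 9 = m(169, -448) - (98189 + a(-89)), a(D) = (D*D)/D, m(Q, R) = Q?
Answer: -1/97922 ≈ -1.0212e-5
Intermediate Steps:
a(D) = D (a(D) = D²/D = D)
M = -97922 (M = 9 + (169 - (98189 - 89)) = 9 + (169 - 1*98100) = 9 + (169 - 98100) = 9 - 97931 = -97922)
1/M = 1/(-97922) = -1/97922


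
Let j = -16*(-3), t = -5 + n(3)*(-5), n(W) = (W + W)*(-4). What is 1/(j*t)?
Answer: 1/5520 ≈ 0.00018116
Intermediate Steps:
n(W) = -8*W (n(W) = (2*W)*(-4) = -8*W)
t = 115 (t = -5 - 8*3*(-5) = -5 - 24*(-5) = -5 + 120 = 115)
j = 48
1/(j*t) = 1/(48*115) = 1/5520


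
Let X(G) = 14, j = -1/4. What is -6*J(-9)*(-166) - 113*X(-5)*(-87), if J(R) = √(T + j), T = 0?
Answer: 137634 + 498*I ≈ 1.3763e+5 + 498.0*I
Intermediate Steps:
j = -¼ (j = -1*¼ = -¼ ≈ -0.25000)
J(R) = I/2 (J(R) = √(0 - ¼) = √(-¼) = I/2)
-6*J(-9)*(-166) - 113*X(-5)*(-87) = -3*I*(-166) - 113*14*(-87) = -3*I*(-166) - 1582*(-87) = 498*I - 1*(-137634) = 498*I + 137634 = 137634 + 498*I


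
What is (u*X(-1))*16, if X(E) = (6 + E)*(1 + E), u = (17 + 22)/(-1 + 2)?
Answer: 0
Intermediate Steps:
u = 39 (u = 39/1 = 39*1 = 39)
X(E) = (1 + E)*(6 + E)
(u*X(-1))*16 = (39*(6 + (-1)**2 + 7*(-1)))*16 = (39*(6 + 1 - 7))*16 = (39*0)*16 = 0*16 = 0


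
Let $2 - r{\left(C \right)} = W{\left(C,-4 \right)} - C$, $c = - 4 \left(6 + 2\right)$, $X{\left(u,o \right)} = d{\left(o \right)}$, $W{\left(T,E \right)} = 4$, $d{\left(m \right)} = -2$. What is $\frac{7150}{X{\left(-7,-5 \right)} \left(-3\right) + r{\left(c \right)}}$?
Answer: $- \frac{3575}{14} \approx -255.36$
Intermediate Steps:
$X{\left(u,o \right)} = -2$
$c = -32$ ($c = \left(-4\right) 8 = -32$)
$r{\left(C \right)} = -2 + C$ ($r{\left(C \right)} = 2 - \left(4 - C\right) = 2 + \left(-4 + C\right) = -2 + C$)
$\frac{7150}{X{\left(-7,-5 \right)} \left(-3\right) + r{\left(c \right)}} = \frac{7150}{\left(-2\right) \left(-3\right) - 34} = \frac{7150}{6 - 34} = \frac{7150}{-28} = 7150 \left(- \frac{1}{28}\right) = - \frac{3575}{14}$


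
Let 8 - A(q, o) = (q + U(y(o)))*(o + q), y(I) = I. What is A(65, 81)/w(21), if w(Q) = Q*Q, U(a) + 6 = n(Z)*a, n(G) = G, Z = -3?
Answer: 26872/441 ≈ 60.934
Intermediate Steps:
U(a) = -6 - 3*a
A(q, o) = 8 - (o + q)*(-6 + q - 3*o) (A(q, o) = 8 - (q + (-6 - 3*o))*(o + q) = 8 - (-6 + q - 3*o)*(o + q) = 8 - (o + q)*(-6 + q - 3*o))
w(Q) = Q²
A(65, 81)/w(21) = (8 - 1*65² + 3*81² + 6*81 + 6*65 + 2*81*65)/(21²) = (8 - 1*4225 + 3*6561 + 486 + 390 + 10530)/441 = (8 - 4225 + 19683 + 486 + 390 + 10530)*(1/441) = 26872*(1/441) = 26872/441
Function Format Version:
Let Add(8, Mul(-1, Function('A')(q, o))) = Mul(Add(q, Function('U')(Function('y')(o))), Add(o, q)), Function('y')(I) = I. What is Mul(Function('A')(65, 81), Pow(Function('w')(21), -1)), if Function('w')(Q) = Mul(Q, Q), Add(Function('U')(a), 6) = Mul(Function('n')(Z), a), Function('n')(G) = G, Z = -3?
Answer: Rational(26872, 441) ≈ 60.934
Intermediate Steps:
Function('U')(a) = Add(-6, Mul(-3, a))
Function('A')(q, o) = Add(8, Mul(-1, Add(o, q), Add(-6, q, Mul(-3, o)))) (Function('A')(q, o) = Add(8, Mul(-1, Mul(Add(q, Add(-6, Mul(-3, o))), Add(o, q)))) = Add(8, Mul(-1, Mul(Add(-6, q, Mul(-3, o)), Add(o, q)))) = Add(8, Mul(-1, Mul(Add(o, q), Add(-6, q, Mul(-3, o))))) = Add(8, Mul(-1, Add(o, q), Add(-6, q, Mul(-3, o)))))
Function('w')(Q) = Pow(Q, 2)
Mul(Function('A')(65, 81), Pow(Function('w')(21), -1)) = Mul(Add(8, Mul(-1, Pow(65, 2)), Mul(3, Pow(81, 2)), Mul(6, 81), Mul(6, 65), Mul(2, 81, 65)), Pow(Pow(21, 2), -1)) = Mul(Add(8, Mul(-1, 4225), Mul(3, 6561), 486, 390, 10530), Pow(441, -1)) = Mul(Add(8, -4225, 19683, 486, 390, 10530), Rational(1, 441)) = Mul(26872, Rational(1, 441)) = Rational(26872, 441)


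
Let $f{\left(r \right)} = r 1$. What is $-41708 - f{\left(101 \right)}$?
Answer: $-41809$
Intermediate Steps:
$f{\left(r \right)} = r$
$-41708 - f{\left(101 \right)} = -41708 - 101 = -41809$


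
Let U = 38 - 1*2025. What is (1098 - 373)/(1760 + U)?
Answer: -725/227 ≈ -3.1938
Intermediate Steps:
U = -1987 (U = 38 - 2025 = -1987)
(1098 - 373)/(1760 + U) = (1098 - 373)/(1760 - 1987) = 725/(-227) = 725*(-1/227) = -725/227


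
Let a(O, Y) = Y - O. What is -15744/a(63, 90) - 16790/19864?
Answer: -52198691/89388 ≈ -583.96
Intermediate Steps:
-15744/a(63, 90) - 16790/19864 = -15744/(90 - 1*63) - 16790/19864 = -15744/(90 - 63) - 16790*1/19864 = -15744/27 - 8395/9932 = -15744*1/27 - 8395/9932 = -5248/9 - 8395/9932 = -52198691/89388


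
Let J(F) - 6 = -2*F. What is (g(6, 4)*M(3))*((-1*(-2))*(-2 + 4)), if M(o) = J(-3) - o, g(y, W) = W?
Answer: 144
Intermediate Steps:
J(F) = 6 - 2*F
M(o) = 12 - o (M(o) = (6 - 2*(-3)) - o = (6 + 6) - o = 12 - o)
(g(6, 4)*M(3))*((-1*(-2))*(-2 + 4)) = (4*(12 - 1*3))*((-1*(-2))*(-2 + 4)) = (4*(12 - 3))*(2*2) = (4*9)*4 = 36*4 = 144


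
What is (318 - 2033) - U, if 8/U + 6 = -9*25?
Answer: -396157/231 ≈ -1715.0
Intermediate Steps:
U = -8/231 (U = 8/(-6 - 9*25) = 8/(-6 - 225) = 8/(-231) = 8*(-1/231) = -8/231 ≈ -0.034632)
(318 - 2033) - U = (318 - 2033) - 1*(-8/231) = -1715 + 8/231 = -396157/231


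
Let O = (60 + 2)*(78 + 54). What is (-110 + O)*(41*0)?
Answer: 0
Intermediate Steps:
O = 8184 (O = 62*132 = 8184)
(-110 + O)*(41*0) = (-110 + 8184)*(41*0) = 8074*0 = 0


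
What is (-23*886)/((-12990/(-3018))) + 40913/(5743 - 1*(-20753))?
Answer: -271498973819/57363840 ≈ -4732.9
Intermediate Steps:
(-23*886)/((-12990/(-3018))) + 40913/(5743 - 1*(-20753)) = -20378/((-12990*(-1/3018))) + 40913/(5743 + 20753) = -20378/2165/503 + 40913/26496 = -20378*503/2165 + 40913*(1/26496) = -10250134/2165 + 40913/26496 = -271498973819/57363840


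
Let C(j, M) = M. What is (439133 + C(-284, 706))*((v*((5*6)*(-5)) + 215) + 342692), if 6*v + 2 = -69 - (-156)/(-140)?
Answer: 1061317871991/7 ≈ 1.5162e+11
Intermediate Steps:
v = -1262/105 (v = -⅓ + (-69 - (-156)/(-140))/6 = -⅓ + (-69 - (-156)*(-1)/140)/6 = -⅓ + (-69 - 1*39/35)/6 = -⅓ + (-69 - 39/35)/6 = -⅓ + (⅙)*(-2454/35) = -⅓ - 409/35 = -1262/105 ≈ -12.019)
(439133 + C(-284, 706))*((v*((5*6)*(-5)) + 215) + 342692) = (439133 + 706)*((-1262*5*6*(-5)/105 + 215) + 342692) = 439839*((-2524*(-5)/7 + 215) + 342692) = 439839*((-1262/105*(-150) + 215) + 342692) = 439839*((12620/7 + 215) + 342692) = 439839*(14125/7 + 342692) = 439839*(2412969/7) = 1061317871991/7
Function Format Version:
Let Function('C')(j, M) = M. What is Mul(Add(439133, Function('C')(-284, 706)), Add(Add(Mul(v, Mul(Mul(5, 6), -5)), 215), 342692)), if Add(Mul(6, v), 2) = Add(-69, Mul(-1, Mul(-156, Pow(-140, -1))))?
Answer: Rational(1061317871991, 7) ≈ 1.5162e+11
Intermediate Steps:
v = Rational(-1262, 105) (v = Add(Rational(-1, 3), Mul(Rational(1, 6), Add(-69, Mul(-1, Mul(-156, Pow(-140, -1)))))) = Add(Rational(-1, 3), Mul(Rational(1, 6), Add(-69, Mul(-1, Mul(-156, Rational(-1, 140)))))) = Add(Rational(-1, 3), Mul(Rational(1, 6), Add(-69, Mul(-1, Rational(39, 35))))) = Add(Rational(-1, 3), Mul(Rational(1, 6), Add(-69, Rational(-39, 35)))) = Add(Rational(-1, 3), Mul(Rational(1, 6), Rational(-2454, 35))) = Add(Rational(-1, 3), Rational(-409, 35)) = Rational(-1262, 105) ≈ -12.019)
Mul(Add(439133, Function('C')(-284, 706)), Add(Add(Mul(v, Mul(Mul(5, 6), -5)), 215), 342692)) = Mul(Add(439133, 706), Add(Add(Mul(Rational(-1262, 105), Mul(Mul(5, 6), -5)), 215), 342692)) = Mul(439839, Add(Add(Mul(Rational(-1262, 105), Mul(30, -5)), 215), 342692)) = Mul(439839, Add(Add(Mul(Rational(-1262, 105), -150), 215), 342692)) = Mul(439839, Add(Add(Rational(12620, 7), 215), 342692)) = Mul(439839, Add(Rational(14125, 7), 342692)) = Mul(439839, Rational(2412969, 7)) = Rational(1061317871991, 7)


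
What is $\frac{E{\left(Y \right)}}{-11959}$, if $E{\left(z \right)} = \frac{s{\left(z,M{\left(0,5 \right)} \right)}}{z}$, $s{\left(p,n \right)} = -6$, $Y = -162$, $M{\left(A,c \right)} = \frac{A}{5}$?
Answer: $- \frac{1}{322893} \approx -3.097 \cdot 10^{-6}$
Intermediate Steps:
$M{\left(A,c \right)} = \frac{A}{5}$ ($M{\left(A,c \right)} = A \frac{1}{5} = \frac{A}{5}$)
$E{\left(z \right)} = - \frac{6}{z}$
$\frac{E{\left(Y \right)}}{-11959} = \frac{\left(-6\right) \frac{1}{-162}}{-11959} = \left(-6\right) \left(- \frac{1}{162}\right) \left(- \frac{1}{11959}\right) = \frac{1}{27} \left(- \frac{1}{11959}\right) = - \frac{1}{322893}$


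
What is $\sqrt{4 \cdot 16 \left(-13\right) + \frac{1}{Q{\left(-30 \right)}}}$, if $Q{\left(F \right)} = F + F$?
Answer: $\frac{i \sqrt{748815}}{30} \approx 28.845 i$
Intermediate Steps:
$Q{\left(F \right)} = 2 F$
$\sqrt{4 \cdot 16 \left(-13\right) + \frac{1}{Q{\left(-30 \right)}}} = \sqrt{4 \cdot 16 \left(-13\right) + \frac{1}{2 \left(-30\right)}} = \sqrt{64 \left(-13\right) + \frac{1}{-60}} = \sqrt{-832 - \frac{1}{60}} = \sqrt{- \frac{49921}{60}} = \frac{i \sqrt{748815}}{30}$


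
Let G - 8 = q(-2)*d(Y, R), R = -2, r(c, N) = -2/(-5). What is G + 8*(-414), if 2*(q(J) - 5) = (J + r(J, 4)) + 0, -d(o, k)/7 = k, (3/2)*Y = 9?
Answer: -16226/5 ≈ -3245.2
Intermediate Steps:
r(c, N) = ⅖ (r(c, N) = -2*(-⅕) = ⅖)
Y = 6 (Y = (⅔)*9 = 6)
d(o, k) = -7*k
q(J) = 26/5 + J/2 (q(J) = 5 + ((J + ⅖) + 0)/2 = 5 + ((⅖ + J) + 0)/2 = 5 + (⅖ + J)/2 = 5 + (⅕ + J/2) = 26/5 + J/2)
G = 334/5 (G = 8 + (26/5 + (½)*(-2))*(-7*(-2)) = 8 + (26/5 - 1)*14 = 8 + (21/5)*14 = 8 + 294/5 = 334/5 ≈ 66.800)
G + 8*(-414) = 334/5 + 8*(-414) = 334/5 - 3312 = -16226/5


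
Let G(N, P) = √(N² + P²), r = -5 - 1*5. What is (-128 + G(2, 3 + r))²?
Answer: (128 - √53)² ≈ 14573.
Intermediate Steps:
r = -10 (r = -5 - 5 = -10)
(-128 + G(2, 3 + r))² = (-128 + √(2² + (3 - 10)²))² = (-128 + √(4 + (-7)²))² = (-128 + √(4 + 49))² = (-128 + √53)²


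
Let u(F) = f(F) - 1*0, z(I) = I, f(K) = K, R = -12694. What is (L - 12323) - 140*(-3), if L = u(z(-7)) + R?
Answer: -24604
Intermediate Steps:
u(F) = F (u(F) = F - 1*0 = F + 0 = F)
L = -12701 (L = -7 - 12694 = -12701)
(L - 12323) - 140*(-3) = (-12701 - 12323) - 140*(-3) = -25024 - 14*(-30) = -25024 + 420 = -24604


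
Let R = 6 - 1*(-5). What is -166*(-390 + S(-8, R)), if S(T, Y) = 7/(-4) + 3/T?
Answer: 260371/4 ≈ 65093.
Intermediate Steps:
R = 11 (R = 6 + 5 = 11)
S(T, Y) = -7/4 + 3/T (S(T, Y) = 7*(-¼) + 3/T = -7/4 + 3/T)
-166*(-390 + S(-8, R)) = -166*(-390 + (-7/4 + 3/(-8))) = -166*(-390 + (-7/4 + 3*(-⅛))) = -166*(-390 + (-7/4 - 3/8)) = -166*(-390 - 17/8) = -166*(-3137/8) = 260371/4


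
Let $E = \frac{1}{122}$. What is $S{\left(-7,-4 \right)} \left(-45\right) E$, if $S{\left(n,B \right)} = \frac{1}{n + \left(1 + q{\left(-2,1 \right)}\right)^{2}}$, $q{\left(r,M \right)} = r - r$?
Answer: $\frac{15}{244} \approx 0.061475$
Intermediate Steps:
$q{\left(r,M \right)} = 0$
$S{\left(n,B \right)} = \frac{1}{1 + n}$ ($S{\left(n,B \right)} = \frac{1}{n + \left(1 + 0\right)^{2}} = \frac{1}{n + 1^{2}} = \frac{1}{n + 1} = \frac{1}{1 + n}$)
$E = \frac{1}{122} \approx 0.0081967$
$S{\left(-7,-4 \right)} \left(-45\right) E = \frac{1}{1 - 7} \left(-45\right) \frac{1}{122} = \frac{1}{-6} \left(-45\right) \frac{1}{122} = \left(- \frac{1}{6}\right) \left(-45\right) \frac{1}{122} = \frac{15}{2} \cdot \frac{1}{122} = \frac{15}{244}$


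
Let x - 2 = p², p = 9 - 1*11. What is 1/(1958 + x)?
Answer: 1/1964 ≈ 0.00050917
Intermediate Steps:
p = -2 (p = 9 - 11 = -2)
x = 6 (x = 2 + (-2)² = 2 + 4 = 6)
1/(1958 + x) = 1/(1958 + 6) = 1/1964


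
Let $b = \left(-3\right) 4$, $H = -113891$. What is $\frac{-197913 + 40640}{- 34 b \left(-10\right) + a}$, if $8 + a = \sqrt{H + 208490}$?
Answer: $\frac{642932024}{16617145} + \frac{471819 \sqrt{10511}}{16617145} \approx 41.602$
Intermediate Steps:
$b = -12$
$a = -8 + 3 \sqrt{10511}$ ($a = -8 + \sqrt{-113891 + 208490} = -8 + \sqrt{94599} = -8 + 3 \sqrt{10511} \approx 299.57$)
$\frac{-197913 + 40640}{- 34 b \left(-10\right) + a} = \frac{-197913 + 40640}{\left(-34\right) \left(-12\right) \left(-10\right) - \left(8 - 3 \sqrt{10511}\right)} = - \frac{157273}{408 \left(-10\right) - \left(8 - 3 \sqrt{10511}\right)} = - \frac{157273}{-4080 - \left(8 - 3 \sqrt{10511}\right)} = - \frac{157273}{-4088 + 3 \sqrt{10511}}$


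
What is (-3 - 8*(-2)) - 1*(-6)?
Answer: 19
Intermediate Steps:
(-3 - 8*(-2)) - 1*(-6) = (-3 + 16) + 6 = 13 + 6 = 19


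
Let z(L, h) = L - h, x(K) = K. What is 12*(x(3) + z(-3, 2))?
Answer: -24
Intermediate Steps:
12*(x(3) + z(-3, 2)) = 12*(3 + (-3 - 1*2)) = 12*(3 + (-3 - 2)) = 12*(3 - 5) = 12*(-2) = -24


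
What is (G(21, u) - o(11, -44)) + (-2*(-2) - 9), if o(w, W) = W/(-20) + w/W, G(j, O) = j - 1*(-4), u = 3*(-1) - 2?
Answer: 361/20 ≈ 18.050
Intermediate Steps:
u = -5 (u = -3 - 2 = -5)
G(j, O) = 4 + j (G(j, O) = j + 4 = 4 + j)
o(w, W) = -W/20 + w/W (o(w, W) = W*(-1/20) + w/W = -W/20 + w/W)
(G(21, u) - o(11, -44)) + (-2*(-2) - 9) = ((4 + 21) - (-1/20*(-44) + 11/(-44))) + (-2*(-2) - 9) = (25 - (11/5 + 11*(-1/44))) + (4 - 9) = (25 - (11/5 - 1/4)) - 5 = (25 - 1*39/20) - 5 = (25 - 39/20) - 5 = 461/20 - 5 = 361/20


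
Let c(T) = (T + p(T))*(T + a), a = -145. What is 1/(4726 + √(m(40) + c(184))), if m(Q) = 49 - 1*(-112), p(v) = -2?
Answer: 278/1313401 - √7259/22327817 ≈ 0.00020785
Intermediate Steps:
m(Q) = 161 (m(Q) = 49 + 112 = 161)
c(T) = (-145 + T)*(-2 + T) (c(T) = (T - 2)*(T - 145) = (-2 + T)*(-145 + T) = (-145 + T)*(-2 + T))
1/(4726 + √(m(40) + c(184))) = 1/(4726 + √(161 + (290 + 184² - 147*184))) = 1/(4726 + √(161 + (290 + 33856 - 27048))) = 1/(4726 + √(161 + 7098)) = 1/(4726 + √7259)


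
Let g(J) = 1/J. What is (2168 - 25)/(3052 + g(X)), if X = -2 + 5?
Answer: 6429/9157 ≈ 0.70209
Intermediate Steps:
X = 3
(2168 - 25)/(3052 + g(X)) = (2168 - 25)/(3052 + 1/3) = 2143/(3052 + ⅓) = 2143/(9157/3) = 2143*(3/9157) = 6429/9157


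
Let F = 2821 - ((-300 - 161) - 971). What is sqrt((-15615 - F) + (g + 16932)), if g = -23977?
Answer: I*sqrt(26913) ≈ 164.05*I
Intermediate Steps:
F = 4253 (F = 2821 - (-461 - 971) = 2821 - 1*(-1432) = 2821 + 1432 = 4253)
sqrt((-15615 - F) + (g + 16932)) = sqrt((-15615 - 1*4253) + (-23977 + 16932)) = sqrt((-15615 - 4253) - 7045) = sqrt(-19868 - 7045) = sqrt(-26913) = I*sqrt(26913)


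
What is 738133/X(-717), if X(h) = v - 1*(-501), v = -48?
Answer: 738133/453 ≈ 1629.4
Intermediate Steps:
X(h) = 453 (X(h) = -48 - 1*(-501) = -48 + 501 = 453)
738133/X(-717) = 738133/453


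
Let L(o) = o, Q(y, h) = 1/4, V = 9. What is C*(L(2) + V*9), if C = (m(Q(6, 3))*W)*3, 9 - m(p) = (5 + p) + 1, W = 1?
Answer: 2739/4 ≈ 684.75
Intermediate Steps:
Q(y, h) = 1/4
m(p) = 3 - p (m(p) = 9 - ((5 + p) + 1) = 9 - (6 + p) = 9 + (-6 - p) = 3 - p)
C = 33/4 (C = ((3 - 1*1/4)*1)*3 = ((3 - 1/4)*1)*3 = ((11/4)*1)*3 = (11/4)*3 = 33/4 ≈ 8.2500)
C*(L(2) + V*9) = 33*(2 + 9*9)/4 = 33*(2 + 81)/4 = (33/4)*83 = 2739/4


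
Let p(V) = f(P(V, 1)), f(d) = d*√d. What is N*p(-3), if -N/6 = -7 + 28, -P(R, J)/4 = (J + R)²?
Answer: 8064*I ≈ 8064.0*I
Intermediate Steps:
P(R, J) = -4*(J + R)²
f(d) = d^(3/2)
p(V) = 8*(-(1 + V)²)^(3/2) (p(V) = (-4*(1 + V)²)^(3/2) = 8*(-(1 + V)²)^(3/2))
N = -126 (N = -6*(-7 + 28) = -6*21 = -126)
N*p(-3) = -1008*(-(1 - 3)²)^(3/2) = -1008*(-1*(-2)²)^(3/2) = -1008*(-1*4)^(3/2) = -1008*(-4)^(3/2) = -1008*(-8*I) = -(-8064)*I = 8064*I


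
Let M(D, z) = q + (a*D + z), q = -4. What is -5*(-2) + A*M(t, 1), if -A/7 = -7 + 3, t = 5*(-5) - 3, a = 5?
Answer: -3994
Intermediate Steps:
t = -28 (t = -25 - 3 = -28)
M(D, z) = -4 + z + 5*D (M(D, z) = -4 + (5*D + z) = -4 + (z + 5*D) = -4 + z + 5*D)
A = 28 (A = -7*(-7 + 3) = -7*(-4) = 28)
-5*(-2) + A*M(t, 1) = -5*(-2) + 28*(-4 + 1 + 5*(-28)) = 10 + 28*(-4 + 1 - 140) = 10 + 28*(-143) = 10 - 4004 = -3994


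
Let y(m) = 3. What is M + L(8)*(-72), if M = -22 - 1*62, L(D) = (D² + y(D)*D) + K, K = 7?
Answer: -6924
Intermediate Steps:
L(D) = 7 + D² + 3*D (L(D) = (D² + 3*D) + 7 = 7 + D² + 3*D)
M = -84 (M = -22 - 62 = -84)
M + L(8)*(-72) = -84 + (7 + 8² + 3*8)*(-72) = -84 + (7 + 64 + 24)*(-72) = -84 + 95*(-72) = -84 - 6840 = -6924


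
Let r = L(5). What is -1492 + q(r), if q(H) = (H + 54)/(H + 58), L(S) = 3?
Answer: -90955/61 ≈ -1491.1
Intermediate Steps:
r = 3
q(H) = (54 + H)/(58 + H)
-1492 + q(r) = -1492 + (54 + 3)/(58 + 3) = -1492 + 57/61 = -90955/61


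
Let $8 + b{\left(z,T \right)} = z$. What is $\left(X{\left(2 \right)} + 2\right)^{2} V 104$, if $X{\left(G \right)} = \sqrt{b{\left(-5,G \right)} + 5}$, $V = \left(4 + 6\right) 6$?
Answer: $-24960 + 49920 i \sqrt{2} \approx -24960.0 + 70598.0 i$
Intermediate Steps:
$V = 60$ ($V = 10 \cdot 6 = 60$)
$b{\left(z,T \right)} = -8 + z$
$X{\left(G \right)} = 2 i \sqrt{2}$ ($X{\left(G \right)} = \sqrt{\left(-8 - 5\right) + 5} = \sqrt{-13 + 5} = \sqrt{-8} = 2 i \sqrt{2}$)
$\left(X{\left(2 \right)} + 2\right)^{2} V 104 = \left(2 i \sqrt{2} + 2\right)^{2} \cdot 60 \cdot 104 = \left(2 + 2 i \sqrt{2}\right)^{2} \cdot 60 \cdot 104 = 60 \left(2 + 2 i \sqrt{2}\right)^{2} \cdot 104 = 6240 \left(2 + 2 i \sqrt{2}\right)^{2}$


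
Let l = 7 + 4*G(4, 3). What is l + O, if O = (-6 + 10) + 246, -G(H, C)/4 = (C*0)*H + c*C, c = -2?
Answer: 353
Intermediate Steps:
G(H, C) = 8*C (G(H, C) = -4*((C*0)*H - 2*C) = -4*(0*H - 2*C) = -4*(0 - 2*C) = -(-8)*C = 8*C)
O = 250 (O = 4 + 246 = 250)
l = 103 (l = 7 + 4*(8*3) = 7 + 4*24 = 7 + 96 = 103)
l + O = 103 + 250 = 353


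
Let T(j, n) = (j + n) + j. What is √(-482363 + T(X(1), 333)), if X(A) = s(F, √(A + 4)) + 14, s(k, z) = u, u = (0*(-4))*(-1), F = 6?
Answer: I*√482002 ≈ 694.26*I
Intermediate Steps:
u = 0 (u = 0*(-1) = 0)
s(k, z) = 0
X(A) = 14 (X(A) = 0 + 14 = 14)
T(j, n) = n + 2*j
√(-482363 + T(X(1), 333)) = √(-482363 + (333 + 2*14)) = √(-482363 + (333 + 28)) = √(-482363 + 361) = √(-482002) = I*√482002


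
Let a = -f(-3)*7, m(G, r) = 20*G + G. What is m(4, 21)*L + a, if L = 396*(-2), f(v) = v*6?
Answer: -66402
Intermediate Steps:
f(v) = 6*v
m(G, r) = 21*G
L = -792
a = 126 (a = -6*(-3)*7 = -1*(-18)*7 = 18*7 = 126)
m(4, 21)*L + a = (21*4)*(-792) + 126 = 84*(-792) + 126 = -66528 + 126 = -66402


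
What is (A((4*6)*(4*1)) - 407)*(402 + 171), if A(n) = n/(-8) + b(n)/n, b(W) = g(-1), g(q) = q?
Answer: -7682975/32 ≈ -2.4009e+5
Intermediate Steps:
b(W) = -1
A(n) = -1/n - n/8 (A(n) = n/(-8) - 1/n = n*(-⅛) - 1/n = -n/8 - 1/n = -1/n - n/8)
(A((4*6)*(4*1)) - 407)*(402 + 171) = ((-1/((4*6)*(4*1)) - 4*6*4*1/8) - 407)*(402 + 171) = ((-1/(24*4) - 3*4) - 407)*573 = ((-1/96 - ⅛*96) - 407)*573 = ((-1*1/96 - 12) - 407)*573 = ((-1/96 - 12) - 407)*573 = (-1153/96 - 407)*573 = -40225/96*573 = -7682975/32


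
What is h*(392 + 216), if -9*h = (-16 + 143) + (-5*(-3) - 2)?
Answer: -85120/9 ≈ -9457.8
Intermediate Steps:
h = -140/9 (h = -((-16 + 143) + (-5*(-3) - 2))/9 = -(127 + (15 - 2))/9 = -(127 + 13)/9 = -1/9*140 = -140/9 ≈ -15.556)
h*(392 + 216) = -140*(392 + 216)/9 = -140/9*608 = -85120/9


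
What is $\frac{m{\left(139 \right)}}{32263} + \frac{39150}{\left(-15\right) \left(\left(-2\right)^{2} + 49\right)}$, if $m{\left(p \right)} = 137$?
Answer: $- \frac{84199169}{1709939} \approx -49.241$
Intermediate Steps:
$\frac{m{\left(139 \right)}}{32263} + \frac{39150}{\left(-15\right) \left(\left(-2\right)^{2} + 49\right)} = \frac{137}{32263} + \frac{39150}{\left(-15\right) \left(\left(-2\right)^{2} + 49\right)} = 137 \cdot \frac{1}{32263} + \frac{39150}{\left(-15\right) \left(4 + 49\right)} = \frac{137}{32263} + \frac{39150}{\left(-15\right) 53} = \frac{137}{32263} + \frac{39150}{-795} = \frac{137}{32263} + 39150 \left(- \frac{1}{795}\right) = \frac{137}{32263} - \frac{2610}{53} = - \frac{84199169}{1709939}$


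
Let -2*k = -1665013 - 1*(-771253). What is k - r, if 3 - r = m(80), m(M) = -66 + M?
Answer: 446891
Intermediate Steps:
r = -11 (r = 3 - (-66 + 80) = 3 - 1*14 = 3 - 14 = -11)
k = 446880 (k = -(-1665013 - 1*(-771253))/2 = -(-1665013 + 771253)/2 = -1/2*(-893760) = 446880)
k - r = 446880 - 1*(-11) = 446880 + 11 = 446891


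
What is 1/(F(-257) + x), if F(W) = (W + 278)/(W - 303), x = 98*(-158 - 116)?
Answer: -80/2148163 ≈ -3.7241e-5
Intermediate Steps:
x = -26852 (x = 98*(-274) = -26852)
F(W) = (278 + W)/(-303 + W)
1/(F(-257) + x) = 1/((278 - 257)/(-303 - 257) - 26852) = 1/(21/(-560) - 26852) = 1/(-1/560*21 - 26852) = 1/(-3/80 - 26852) = 1/(-2148163/80) = -80/2148163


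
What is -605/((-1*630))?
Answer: 121/126 ≈ 0.96032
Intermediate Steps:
-605/((-1*630)) = -605/(-630) = -605*(-1/630) = 121/126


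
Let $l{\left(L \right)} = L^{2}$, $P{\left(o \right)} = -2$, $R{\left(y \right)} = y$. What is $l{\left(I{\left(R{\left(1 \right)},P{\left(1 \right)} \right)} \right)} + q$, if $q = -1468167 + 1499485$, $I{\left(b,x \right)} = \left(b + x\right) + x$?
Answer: $31327$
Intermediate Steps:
$I{\left(b,x \right)} = b + 2 x$
$q = 31318$
$l{\left(I{\left(R{\left(1 \right)},P{\left(1 \right)} \right)} \right)} + q = \left(1 + 2 \left(-2\right)\right)^{2} + 31318 = \left(1 - 4\right)^{2} + 31318 = \left(-3\right)^{2} + 31318 = 9 + 31318 = 31327$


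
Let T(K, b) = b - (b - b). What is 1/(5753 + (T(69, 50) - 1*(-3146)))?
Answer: 1/8949 ≈ 0.00011174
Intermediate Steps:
T(K, b) = b (T(K, b) = b - 1*0 = b + 0 = b)
1/(5753 + (T(69, 50) - 1*(-3146))) = 1/(5753 + (50 - 1*(-3146))) = 1/(5753 + (50 + 3146)) = 1/(5753 + 3196) = 1/8949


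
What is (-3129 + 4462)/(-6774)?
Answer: -1333/6774 ≈ -0.19678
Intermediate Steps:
(-3129 + 4462)/(-6774) = 1333*(-1/6774) = -1333/6774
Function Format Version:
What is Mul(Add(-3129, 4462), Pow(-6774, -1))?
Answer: Rational(-1333, 6774) ≈ -0.19678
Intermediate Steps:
Mul(Add(-3129, 4462), Pow(-6774, -1)) = Mul(1333, Rational(-1, 6774)) = Rational(-1333, 6774)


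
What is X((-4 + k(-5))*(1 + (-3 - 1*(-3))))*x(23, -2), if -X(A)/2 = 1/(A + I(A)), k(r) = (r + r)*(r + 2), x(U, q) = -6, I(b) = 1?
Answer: 4/9 ≈ 0.44444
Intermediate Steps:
k(r) = 2*r*(2 + r) (k(r) = (2*r)*(2 + r) = 2*r*(2 + r))
X(A) = -2/(1 + A) (X(A) = -2/(A + 1) = -2/(1 + A))
X((-4 + k(-5))*(1 + (-3 - 1*(-3))))*x(23, -2) = -2/(1 + (-4 + 2*(-5)*(2 - 5))*(1 + (-3 - 1*(-3))))*(-6) = -2/(1 + (-4 + 2*(-5)*(-3))*(1 + (-3 + 3)))*(-6) = -2/(1 + (-4 + 30)*(1 + 0))*(-6) = -2/(1 + 26*1)*(-6) = -2/(1 + 26)*(-6) = -2/27*(-6) = 4/9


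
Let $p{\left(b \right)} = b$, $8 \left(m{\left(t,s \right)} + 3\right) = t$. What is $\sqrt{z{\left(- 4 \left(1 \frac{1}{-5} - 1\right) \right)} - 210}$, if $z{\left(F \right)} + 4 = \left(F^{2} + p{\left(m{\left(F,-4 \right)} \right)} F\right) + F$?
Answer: $\frac{i \sqrt{4942}}{5} \approx 14.06 i$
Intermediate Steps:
$m{\left(t,s \right)} = -3 + \frac{t}{8}$
$z{\left(F \right)} = -4 + F + F^{2} + F \left(-3 + \frac{F}{8}\right)$ ($z{\left(F \right)} = -4 + \left(\left(F^{2} + \left(-3 + \frac{F}{8}\right) F\right) + F\right) = -4 + \left(\left(F^{2} + F \left(-3 + \frac{F}{8}\right)\right) + F\right) = -4 + \left(F + F^{2} + F \left(-3 + \frac{F}{8}\right)\right) = -4 + F + F^{2} + F \left(-3 + \frac{F}{8}\right)$)
$\sqrt{z{\left(- 4 \left(1 \frac{1}{-5} - 1\right) \right)} - 210} = \sqrt{\left(-4 - 2 \left(- 4 \left(1 \frac{1}{-5} - 1\right)\right) + \frac{9 \left(- 4 \left(1 \frac{1}{-5} - 1\right)\right)^{2}}{8}\right) - 210} = \sqrt{\left(-4 - 2 \left(- 4 \left(1 \left(- \frac{1}{5}\right) - 1\right)\right) + \frac{9 \left(- 4 \left(1 \left(- \frac{1}{5}\right) - 1\right)\right)^{2}}{8}\right) - 210} = \sqrt{\left(-4 - 2 \left(- 4 \left(- \frac{1}{5} - 1\right)\right) + \frac{9 \left(- 4 \left(- \frac{1}{5} - 1\right)\right)^{2}}{8}\right) - 210} = \sqrt{\left(-4 - 2 \left(\left(-4\right) \left(- \frac{6}{5}\right)\right) + \frac{9 \left(\left(-4\right) \left(- \frac{6}{5}\right)\right)^{2}}{8}\right) - 210} = \sqrt{\left(-4 - \frac{48}{5} + \frac{9 \left(\frac{24}{5}\right)^{2}}{8}\right) - 210} = \sqrt{\left(-4 - \frac{48}{5} + \frac{9}{8} \cdot \frac{576}{25}\right) - 210} = \sqrt{\left(-4 - \frac{48}{5} + \frac{648}{25}\right) - 210} = \sqrt{\frac{308}{25} - 210} = \sqrt{- \frac{4942}{25}} = \frac{i \sqrt{4942}}{5}$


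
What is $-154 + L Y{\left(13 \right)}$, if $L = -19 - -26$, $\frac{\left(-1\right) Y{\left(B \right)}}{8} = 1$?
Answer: $-210$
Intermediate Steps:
$Y{\left(B \right)} = -8$ ($Y{\left(B \right)} = \left(-8\right) 1 = -8$)
$L = 7$ ($L = -19 + 26 = 7$)
$-154 + L Y{\left(13 \right)} = -154 + 7 \left(-8\right) = -154 - 56 = -210$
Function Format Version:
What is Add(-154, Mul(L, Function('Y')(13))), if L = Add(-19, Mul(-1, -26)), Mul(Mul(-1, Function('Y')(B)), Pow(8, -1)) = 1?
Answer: -210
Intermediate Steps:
Function('Y')(B) = -8 (Function('Y')(B) = Mul(-8, 1) = -8)
L = 7 (L = Add(-19, 26) = 7)
Add(-154, Mul(L, Function('Y')(13))) = Add(-154, Mul(7, -8)) = Add(-154, -56) = -210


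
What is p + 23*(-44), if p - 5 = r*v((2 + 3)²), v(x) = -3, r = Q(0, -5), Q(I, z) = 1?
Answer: -1010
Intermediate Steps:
r = 1
p = 2 (p = 5 + 1*(-3) = 5 - 3 = 2)
p + 23*(-44) = 2 + 23*(-44) = 2 - 1012 = -1010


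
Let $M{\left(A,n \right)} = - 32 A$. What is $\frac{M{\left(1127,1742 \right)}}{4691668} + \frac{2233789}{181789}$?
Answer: $\frac{2618410082889}{213223408513} \approx 12.28$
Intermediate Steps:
$\frac{M{\left(1127,1742 \right)}}{4691668} + \frac{2233789}{181789} = \frac{\left(-32\right) 1127}{4691668} + \frac{2233789}{181789} = \left(-36064\right) \frac{1}{4691668} + 2233789 \cdot \frac{1}{181789} = - \frac{9016}{1172917} + \frac{2233789}{181789} = \frac{2618410082889}{213223408513}$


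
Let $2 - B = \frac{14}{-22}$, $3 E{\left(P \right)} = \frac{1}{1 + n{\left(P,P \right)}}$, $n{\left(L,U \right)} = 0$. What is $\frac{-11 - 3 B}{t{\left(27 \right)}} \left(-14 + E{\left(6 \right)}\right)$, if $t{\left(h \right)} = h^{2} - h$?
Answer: $\frac{328}{891} \approx 0.36813$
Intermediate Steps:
$E{\left(P \right)} = \frac{1}{3}$ ($E{\left(P \right)} = \frac{1}{3 \left(1 + 0\right)} = \frac{1}{3 \cdot 1} = \frac{1}{3} \cdot 1 = \frac{1}{3}$)
$B = \frac{29}{11}$ ($B = 2 - \frac{14}{-22} = 2 - 14 \left(- \frac{1}{22}\right) = 2 - - \frac{7}{11} = 2 + \frac{7}{11} = \frac{29}{11} \approx 2.6364$)
$\frac{-11 - 3 B}{t{\left(27 \right)}} \left(-14 + E{\left(6 \right)}\right) = \frac{-11 - \frac{87}{11}}{27 \left(-1 + 27\right)} \left(-14 + \frac{1}{3}\right) = \frac{-11 - \frac{87}{11}}{27 \cdot 26} \left(- \frac{41}{3}\right) = - \frac{208}{11 \cdot 702} \left(- \frac{41}{3}\right) = \left(- \frac{208}{11}\right) \frac{1}{702} \left(- \frac{41}{3}\right) = \left(- \frac{8}{297}\right) \left(- \frac{41}{3}\right) = \frac{328}{891}$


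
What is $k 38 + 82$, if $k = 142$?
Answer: $5478$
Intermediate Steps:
$k 38 + 82 = 142 \cdot 38 + 82 = 5396 + 82 = 5478$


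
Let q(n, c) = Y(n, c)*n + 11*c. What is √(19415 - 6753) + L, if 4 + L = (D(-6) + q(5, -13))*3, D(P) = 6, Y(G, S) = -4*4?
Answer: -655 + √12662 ≈ -542.47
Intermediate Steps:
Y(G, S) = -16
q(n, c) = -16*n + 11*c
L = -655 (L = -4 + (6 + (-16*5 + 11*(-13)))*3 = -4 + (6 + (-80 - 143))*3 = -4 + (6 - 223)*3 = -4 - 217*3 = -4 - 651 = -655)
√(19415 - 6753) + L = √(19415 - 6753) - 655 = √12662 - 655 = -655 + √12662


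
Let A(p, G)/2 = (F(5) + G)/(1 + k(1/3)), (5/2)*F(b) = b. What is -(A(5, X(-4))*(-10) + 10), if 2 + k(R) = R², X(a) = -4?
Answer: 35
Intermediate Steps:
F(b) = 2*b/5
k(R) = -2 + R²
A(p, G) = -9/2 - 9*G/4 (A(p, G) = 2*(((⅖)*5 + G)/(1 + (-2 + (1/3)²))) = 2*((2 + G)/(1 + (-2 + (⅓)²))) = 2*((2 + G)/(1 + (-2 + ⅑))) = 2*((2 + G)/(1 - 17/9)) = 2*((2 + G)/(-8/9)) = 2*((2 + G)*(-9/8)) = 2*(-9/4 - 9*G/8) = -9/2 - 9*G/4)
-(A(5, X(-4))*(-10) + 10) = -((-9/2 - 9/4*(-4))*(-10) + 10) = -((-9/2 + 9)*(-10) + 10) = -((9/2)*(-10) + 10) = -(-45 + 10) = -1*(-35) = 35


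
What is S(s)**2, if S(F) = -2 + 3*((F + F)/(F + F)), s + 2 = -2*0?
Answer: 1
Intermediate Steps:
s = -2 (s = -2 - 2*0 = -2 + 0 = -2)
S(F) = 1 (S(F) = -2 + 3*((2*F)/((2*F))) = -2 + 3*((2*F)*(1/(2*F))) = -2 + 3*1 = -2 + 3 = 1)
S(s)**2 = 1**2 = 1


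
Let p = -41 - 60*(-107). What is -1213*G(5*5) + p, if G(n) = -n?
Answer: 36704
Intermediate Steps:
p = 6379 (p = -41 + 6420 = 6379)
-1213*G(5*5) + p = -(-1213)*5*5 + 6379 = -(-1213)*25 + 6379 = -1213*(-25) + 6379 = 30325 + 6379 = 36704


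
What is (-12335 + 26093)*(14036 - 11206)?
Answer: 38935140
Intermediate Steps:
(-12335 + 26093)*(14036 - 11206) = 13758*2830 = 38935140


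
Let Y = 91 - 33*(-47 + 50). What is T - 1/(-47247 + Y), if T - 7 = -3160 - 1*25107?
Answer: -1335426299/47255 ≈ -28260.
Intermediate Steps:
T = -28260 (T = 7 + (-3160 - 1*25107) = 7 + (-3160 - 25107) = 7 - 28267 = -28260)
Y = -8 (Y = 91 - 33*3 = 91 - 99 = -8)
T - 1/(-47247 + Y) = -28260 - 1/(-47247 - 8) = -28260 - 1/(-47255) = -28260 - 1*(-1/47255) = -28260 + 1/47255 = -1335426299/47255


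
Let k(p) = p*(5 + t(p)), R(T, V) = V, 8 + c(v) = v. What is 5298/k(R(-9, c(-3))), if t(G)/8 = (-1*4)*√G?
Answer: -8830/41393 - 56512*I*√11/41393 ≈ -0.21332 - 4.528*I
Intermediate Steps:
c(v) = -8 + v
t(G) = -32*√G (t(G) = 8*((-1*4)*√G) = 8*(-4*√G) = -32*√G)
k(p) = p*(5 - 32*√p)
5298/k(R(-9, c(-3))) = 5298/(-32*(-8 - 3)^(3/2) + 5*(-8 - 3)) = 5298/(-(-352)*I*√11 + 5*(-11)) = 5298/(-(-352)*I*√11 - 55) = 5298/(352*I*√11 - 55) = 5298/(-55 + 352*I*√11)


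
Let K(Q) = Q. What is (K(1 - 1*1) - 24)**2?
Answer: 576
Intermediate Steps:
(K(1 - 1*1) - 24)**2 = ((1 - 1*1) - 24)**2 = ((1 - 1) - 24)**2 = (0 - 24)**2 = (-24)**2 = 576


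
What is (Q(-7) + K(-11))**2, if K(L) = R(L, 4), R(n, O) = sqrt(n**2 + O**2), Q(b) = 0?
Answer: 137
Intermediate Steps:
R(n, O) = sqrt(O**2 + n**2)
K(L) = sqrt(16 + L**2) (K(L) = sqrt(4**2 + L**2) = sqrt(16 + L**2))
(Q(-7) + K(-11))**2 = (0 + sqrt(16 + (-11)**2))**2 = (0 + sqrt(16 + 121))**2 = (0 + sqrt(137))**2 = (sqrt(137))**2 = 137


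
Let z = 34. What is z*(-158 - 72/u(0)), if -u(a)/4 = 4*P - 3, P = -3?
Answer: -27064/5 ≈ -5412.8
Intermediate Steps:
u(a) = 60 (u(a) = -4*(4*(-3) - 3) = -4*(-12 - 3) = -4*(-15) = 60)
z*(-158 - 72/u(0)) = 34*(-158 - 72/60) = 34*(-158 - 72*1/60) = 34*(-158 - 6/5) = 34*(-796/5) = -27064/5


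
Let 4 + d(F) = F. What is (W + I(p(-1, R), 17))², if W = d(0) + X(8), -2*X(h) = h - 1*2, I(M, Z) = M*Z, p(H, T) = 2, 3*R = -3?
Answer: 729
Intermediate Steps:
R = -1 (R = (⅓)*(-3) = -1)
d(F) = -4 + F
X(h) = 1 - h/2 (X(h) = -(h - 1*2)/2 = -(h - 2)/2 = -(-2 + h)/2 = 1 - h/2)
W = -7 (W = (-4 + 0) + (1 - ½*8) = -4 + (1 - 4) = -4 - 3 = -7)
(W + I(p(-1, R), 17))² = (-7 + 2*17)² = (-7 + 34)² = 27² = 729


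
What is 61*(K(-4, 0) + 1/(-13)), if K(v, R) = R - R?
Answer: -61/13 ≈ -4.6923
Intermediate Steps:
K(v, R) = 0
61*(K(-4, 0) + 1/(-13)) = 61*(0 + 1/(-13)) = 61*(0 - 1/13) = 61*(-1/13) = -61/13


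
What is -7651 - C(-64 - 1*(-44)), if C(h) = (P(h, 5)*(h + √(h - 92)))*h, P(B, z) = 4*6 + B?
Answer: -9251 + 320*I*√7 ≈ -9251.0 + 846.64*I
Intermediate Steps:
P(B, z) = 24 + B
C(h) = h*(24 + h)*(h + √(-92 + h)) (C(h) = ((24 + h)*(h + √(h - 92)))*h = ((24 + h)*(h + √(-92 + h)))*h = h*(24 + h)*(h + √(-92 + h)))
-7651 - C(-64 - 1*(-44)) = -7651 - (-64 - 1*(-44))*(24 + (-64 - 1*(-44)))*((-64 - 1*(-44)) + √(-92 + (-64 - 1*(-44)))) = -7651 - (-64 + 44)*(24 + (-64 + 44))*((-64 + 44) + √(-92 + (-64 + 44))) = -7651 - (-20)*(24 - 20)*(-20 + √(-92 - 20)) = -7651 - (-20)*4*(-20 + √(-112)) = -7651 - (-20)*4*(-20 + 4*I*√7) = -7651 - (1600 - 320*I*√7) = -7651 + (-1600 + 320*I*√7) = -9251 + 320*I*√7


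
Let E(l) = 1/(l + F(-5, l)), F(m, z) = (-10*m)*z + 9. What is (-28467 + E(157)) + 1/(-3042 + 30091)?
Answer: -6172351091063/216824784 ≈ -28467.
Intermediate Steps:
F(m, z) = 9 - 10*m*z (F(m, z) = -10*m*z + 9 = 9 - 10*m*z)
E(l) = 1/(9 + 51*l) (E(l) = 1/(l + (9 - 10*(-5)*l)) = 1/(l + (9 + 50*l)) = 1/(9 + 51*l))
(-28467 + E(157)) + 1/(-3042 + 30091) = (-28467 + 1/(3*(3 + 17*157))) + 1/(-3042 + 30091) = (-28467 + 1/(3*(3 + 2669))) + 1/27049 = (-28467 + (1/3)/2672) + 1/27049 = (-28467 + (1/3)*(1/2672)) + 1/27049 = (-28467 + 1/8016) + 1/27049 = -228191471/8016 + 1/27049 = -6172351091063/216824784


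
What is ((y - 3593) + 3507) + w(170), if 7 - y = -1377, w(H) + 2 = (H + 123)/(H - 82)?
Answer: 114341/88 ≈ 1299.3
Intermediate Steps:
w(H) = -2 + (123 + H)/(-82 + H) (w(H) = -2 + (H + 123)/(H - 82) = -2 + (123 + H)/(-82 + H))
y = 1384 (y = 7 - 1*(-1377) = 7 + 1377 = 1384)
((y - 3593) + 3507) + w(170) = ((1384 - 3593) + 3507) + (287 - 1*170)/(-82 + 170) = (-2209 + 3507) + (287 - 170)/88 = 1298 + (1/88)*117 = 1298 + 117/88 = 114341/88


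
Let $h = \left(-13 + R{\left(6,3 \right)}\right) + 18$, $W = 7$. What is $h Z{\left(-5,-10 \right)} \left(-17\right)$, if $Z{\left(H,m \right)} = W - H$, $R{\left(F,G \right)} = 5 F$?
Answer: $-7140$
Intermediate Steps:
$Z{\left(H,m \right)} = 7 - H$
$h = 35$ ($h = \left(-13 + 5 \cdot 6\right) + 18 = \left(-13 + 30\right) + 18 = 17 + 18 = 35$)
$h Z{\left(-5,-10 \right)} \left(-17\right) = 35 \left(7 - -5\right) \left(-17\right) = 35 \left(7 + 5\right) \left(-17\right) = 35 \cdot 12 \left(-17\right) = 420 \left(-17\right) = -7140$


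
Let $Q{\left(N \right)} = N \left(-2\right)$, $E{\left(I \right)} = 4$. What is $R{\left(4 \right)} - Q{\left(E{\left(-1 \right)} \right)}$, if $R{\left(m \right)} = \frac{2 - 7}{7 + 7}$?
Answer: $\frac{107}{14} \approx 7.6429$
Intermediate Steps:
$Q{\left(N \right)} = - 2 N$
$R{\left(m \right)} = - \frac{5}{14}$
$R{\left(4 \right)} - Q{\left(E{\left(-1 \right)} \right)} = - \frac{5}{14} - \left(-2\right) 4 = - \frac{5}{14} - -8 = - \frac{5}{14} + 8 = \frac{107}{14}$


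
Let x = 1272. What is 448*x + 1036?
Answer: 570892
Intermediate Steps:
448*x + 1036 = 448*1272 + 1036 = 569856 + 1036 = 570892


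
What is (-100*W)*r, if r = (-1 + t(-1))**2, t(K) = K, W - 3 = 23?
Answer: -10400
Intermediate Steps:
W = 26 (W = 3 + 23 = 26)
r = 4 (r = (-1 - 1)**2 = (-2)**2 = 4)
(-100*W)*r = -100*26*4 = -2600*4 = -10400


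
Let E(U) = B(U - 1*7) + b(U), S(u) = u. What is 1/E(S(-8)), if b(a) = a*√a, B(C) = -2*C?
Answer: I/(2*(8*√2 + 15*I)) ≈ 0.021246 + 0.016025*I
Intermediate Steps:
b(a) = a^(3/2)
E(U) = 14 + U^(3/2) - 2*U (E(U) = -2*(U - 1*7) + U^(3/2) = -2*(U - 7) + U^(3/2) = -2*(-7 + U) + U^(3/2) = (14 - 2*U) + U^(3/2) = 14 + U^(3/2) - 2*U)
1/E(S(-8)) = 1/(14 + (-8)^(3/2) - 2*(-8)) = 1/(14 - 16*I*√2 + 16) = 1/(30 - 16*I*√2)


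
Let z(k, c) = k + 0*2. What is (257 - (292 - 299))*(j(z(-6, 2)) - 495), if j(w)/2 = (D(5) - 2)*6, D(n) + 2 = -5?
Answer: -159192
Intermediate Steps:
D(n) = -7 (D(n) = -2 - 5 = -7)
z(k, c) = k (z(k, c) = k + 0 = k)
j(w) = -108 (j(w) = 2*((-7 - 2)*6) = 2*(-9*6) = 2*(-54) = -108)
(257 - (292 - 299))*(j(z(-6, 2)) - 495) = (257 - (292 - 299))*(-108 - 495) = (257 - 1*(-7))*(-603) = (257 + 7)*(-603) = 264*(-603) = -159192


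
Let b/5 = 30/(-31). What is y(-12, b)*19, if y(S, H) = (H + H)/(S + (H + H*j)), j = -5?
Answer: -25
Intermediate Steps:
b = -150/31 (b = 5*(30/(-31)) = 5*(30*(-1/31)) = 5*(-30/31) = -150/31 ≈ -4.8387)
y(S, H) = 2*H/(S - 4*H) (y(S, H) = (H + H)/(S + (H + H*(-5))) = (2*H)/(S + (H - 5*H)) = (2*H)/(S - 4*H) = 2*H/(S - 4*H))
y(-12, b)*19 = (2*(-150/31)/(-12 - 4*(-150/31)))*19 = (2*(-150/31)/(-12 + 600/31))*19 = (2*(-150/31)/(228/31))*19 = (2*(-150/31)*(31/228))*19 = -25/19*19 = -25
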